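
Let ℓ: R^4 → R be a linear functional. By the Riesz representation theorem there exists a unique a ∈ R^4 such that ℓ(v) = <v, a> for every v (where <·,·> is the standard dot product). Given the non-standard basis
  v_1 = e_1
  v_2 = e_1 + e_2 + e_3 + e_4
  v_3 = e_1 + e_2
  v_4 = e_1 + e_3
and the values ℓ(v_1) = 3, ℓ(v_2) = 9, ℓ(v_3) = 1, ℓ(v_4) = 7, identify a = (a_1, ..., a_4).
a = (3, -2, 4, 4)

Write a = (a_1, ..., a_4) in the standard basis. For each basis vector v_i, ℓ(v_i) = <v_i, a> is a linear equation in the a_j's. Collect the n equations into a matrix system V a = ℓ, where row i of V is v_i (expressed in the standard basis). Since V is invertible (lower-triangular with 1s on the diagonal, up to permutation), solve by back-substitution:
  V =
[[1, 0, 0, 0],
 [1, 1, 1, 1],
 [1, 1, 0, 0],
 [1, 0, 1, 0]]
  V a = (3, 9, 1, 7)
Solving gives a = (3, -2, 4, 4).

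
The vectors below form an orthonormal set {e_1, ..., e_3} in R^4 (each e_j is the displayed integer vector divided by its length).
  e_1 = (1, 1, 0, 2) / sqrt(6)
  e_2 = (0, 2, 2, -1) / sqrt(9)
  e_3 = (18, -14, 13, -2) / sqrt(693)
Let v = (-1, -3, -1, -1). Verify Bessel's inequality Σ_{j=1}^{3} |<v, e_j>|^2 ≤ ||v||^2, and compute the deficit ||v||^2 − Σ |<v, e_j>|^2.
Σ |<v, e_j>|^2 = 900/77; ||v||^2 = 12; deficit = 24/77

Write each e_j = u_j / sqrt(<u_j, u_j>) where u_j is the displayed integer vector. Then <v, e_j> = <v, u_j> / sqrt(<u_j, u_j>), so |<v, e_j>|^2 = <v, u_j>^2 / <u_j, u_j>.
Coefficients: <v, e_1> = -6/sqrt(6), <v, e_2> = -7/sqrt(9), <v, e_3> = 13/sqrt(693).
Square and sum: Σ |<v, e_j>|^2 = 900/77.
Compute ||v||^2 = v·v = 12.
Deficit = 12 − 900/77 = 24/77 ≥ 0, confirming Bessel's inequality. (The deficit equals ||v − Σ <v,e_j> e_j||^2, the squared distance from v to span{e_j}.)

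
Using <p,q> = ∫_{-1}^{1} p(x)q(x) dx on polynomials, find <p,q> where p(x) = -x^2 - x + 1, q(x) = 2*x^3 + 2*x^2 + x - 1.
<p,q> = -34/15

Expand the product: p(x)·q(x) = -2*x^5 - 4*x^4 - x^3 + 2*x^2 + 2*x - 1.
∫_{-1}^{1} of each monomial x^k gives [2/(k+1) if k even, 0 if k odd]. Integrating term-by-term (or equivalently evaluating the antiderivative F(x) = -x^6/3 - 4*x^5/5 - x^4/4 + 2*x^3/3 + x^2 - x at the endpoints):
  F(1) − F(−1) = -43/60 − (31/20) = -34/15.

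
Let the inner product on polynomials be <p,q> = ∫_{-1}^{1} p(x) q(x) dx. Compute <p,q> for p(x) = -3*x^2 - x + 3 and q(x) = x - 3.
<p,q> = -38/3

Expand the product: p(x)·q(x) = -3*x^3 + 8*x^2 + 6*x - 9.
∫_{-1}^{1} of each monomial x^k gives [2/(k+1) if k even, 0 if k odd]. Integrating term-by-term (or equivalently evaluating the antiderivative F(x) = -3*x^4/4 + 8*x^3/3 + 3*x^2 - 9*x at the endpoints):
  F(1) − F(−1) = -49/12 − (103/12) = -38/3.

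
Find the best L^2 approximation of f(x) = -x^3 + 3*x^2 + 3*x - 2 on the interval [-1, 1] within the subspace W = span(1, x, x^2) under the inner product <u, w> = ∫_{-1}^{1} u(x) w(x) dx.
g(x) = 3*x^2 + 12*x/5 - 2

The best approximation g ∈ W is the orthogonal projection of f onto W. Writing g = a_0 + a_1 x + a_2 x^2, the coefficients solve the normal equations G · a = b where
  G_{ij} = <φ_i, φ_j> and b_i = <f, φ_i>, with φ_0 = 1, φ_1 = x, φ_2 = x^2.
G =
  [2, 0, 2/3]
  [0, 2/3, 0]
  [2/3, 0, 2/5],
b = (-2, 8/5, -2/15).
Solving gives a_0 = -2, a_1 = 12/5, a_2 = 3, so
  g(x) = 3*x^2 + 12*x/5 - 2.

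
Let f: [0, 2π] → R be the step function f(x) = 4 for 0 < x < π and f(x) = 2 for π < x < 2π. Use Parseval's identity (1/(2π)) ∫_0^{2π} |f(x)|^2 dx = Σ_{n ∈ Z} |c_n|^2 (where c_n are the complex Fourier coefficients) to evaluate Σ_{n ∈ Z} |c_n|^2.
Σ |c_n|^2 = 10

Parseval equates the L^2 energy of f (normalised by 1/(2π)) with the ℓ^2 sum of its Fourier coefficients: (1/(2π)) ∫_0^{2π} |f|^2 = Σ |c_n|^2.
Compute the left side: (1/(2π)) [∫_0^π 4^2 dx + ∫_π^{2π} 2^2 dx] = (1/(2π)) · (16π + 4π) = (16 + 4)/2 = 10.
So Σ_{n ∈ Z} |c_n|^2 = 10.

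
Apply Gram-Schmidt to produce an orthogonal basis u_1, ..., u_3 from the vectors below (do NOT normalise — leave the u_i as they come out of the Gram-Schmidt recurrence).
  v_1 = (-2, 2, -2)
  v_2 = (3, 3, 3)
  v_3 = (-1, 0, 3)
Orthogonal basis:
  u_1 = (-2, 2, -2)
  u_2 = (2, 4, 2)
  u_3 = (-2, 0, 2)

Apply the Gram-Schmidt recurrence
  u_1 = v_1
  u_i = v_i − Σ_{j<i} ((v_i · u_j) / (u_j · u_j)) · u_j.

Step by step this gives:
  u_1 = (-2, 2, -2)
  u_2 = (2, 4, 2)
  u_3 = (-2, 0, 2)

Orthogonality check:
  u_2 · u_1 = 0 (should be 0)
  u_3 · u_1 = 0 (should be 0)
  u_3 · u_2 = 0 (should be 0)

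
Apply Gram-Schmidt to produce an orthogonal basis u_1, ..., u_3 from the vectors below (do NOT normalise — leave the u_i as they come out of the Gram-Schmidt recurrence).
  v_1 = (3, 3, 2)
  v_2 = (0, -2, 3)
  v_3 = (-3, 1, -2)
Orthogonal basis:
  u_1 = (3, 3, 2)
  u_2 = (0, -2, 3)
  u_3 = (-18/11, 162/143, 108/143)

Apply the Gram-Schmidt recurrence
  u_1 = v_1
  u_i = v_i − Σ_{j<i} ((v_i · u_j) / (u_j · u_j)) · u_j.

Step by step this gives:
  u_1 = (3, 3, 2)
  u_2 = (0, -2, 3)
  u_3 = (-18/11, 162/143, 108/143)

Orthogonality check:
  u_2 · u_1 = 0 (should be 0)
  u_3 · u_1 = 0 (should be 0)
  u_3 · u_2 = 0 (should be 0)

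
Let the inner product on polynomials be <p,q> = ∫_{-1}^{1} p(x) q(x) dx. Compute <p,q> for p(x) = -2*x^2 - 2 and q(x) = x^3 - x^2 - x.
<p,q> = 32/15

Expand the product: p(x)·q(x) = -2*x^5 + 2*x^4 + 2*x^2 + 2*x.
∫_{-1}^{1} of each monomial x^k gives [2/(k+1) if k even, 0 if k odd]. Integrating term-by-term (or equivalently evaluating the antiderivative F(x) = -x^6/3 + 2*x^5/5 + 2*x^3/3 + x^2 at the endpoints):
  F(1) − F(−1) = 26/15 − (-2/5) = 32/15.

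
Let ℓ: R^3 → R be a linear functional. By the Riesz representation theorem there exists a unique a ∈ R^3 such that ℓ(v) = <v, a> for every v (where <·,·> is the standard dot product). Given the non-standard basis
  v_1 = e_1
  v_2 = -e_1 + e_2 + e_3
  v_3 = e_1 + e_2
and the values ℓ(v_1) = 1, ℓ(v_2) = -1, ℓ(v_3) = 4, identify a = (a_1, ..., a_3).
a = (1, 3, -3)

Write a = (a_1, ..., a_3) in the standard basis. For each basis vector v_i, ℓ(v_i) = <v_i, a> is a linear equation in the a_j's. Collect the n equations into a matrix system V a = ℓ, where row i of V is v_i (expressed in the standard basis). Since V is invertible (lower-triangular with 1s on the diagonal, up to permutation), solve by back-substitution:
  V =
[[1, 0, 0],
 [-1, 1, 1],
 [1, 1, 0]]
  V a = (1, -1, 4)
Solving gives a = (1, 3, -3).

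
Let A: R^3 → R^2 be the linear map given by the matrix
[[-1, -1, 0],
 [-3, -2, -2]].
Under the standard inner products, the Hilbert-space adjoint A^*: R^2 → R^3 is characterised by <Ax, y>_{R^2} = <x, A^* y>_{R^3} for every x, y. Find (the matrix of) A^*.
A^* = A^T =
[[-1, -3],
 [-1, -2],
 [0, -2]]

For real matrices with standard dot products, the defining identity <Ax, y> = <x, A^* y> gives (Ax)^T y = x^T (A^*) y, i.e. x^T A^T y = x^T (A^*) y. Since this holds for all x, y, we must have A^* = A^T. Therefore
A^* =
[[-1, -3],
 [-1, -2],
 [0, -2]].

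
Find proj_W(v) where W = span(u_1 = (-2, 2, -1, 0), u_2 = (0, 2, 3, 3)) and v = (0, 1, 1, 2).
proj_W(v) = (-22/197, 218/197, 283/197, 294/197)

Set up U = [u_1 | ... | u_2] ∈ R^(4×2). The projector onto W = col(U) is P = U (U^T U)^(-1) U^T.
Compute U^T U =
  [9, 1]
  [1, 22],
and U^T v = (1, 11).
Solve U^T U · c = U^T v for the coefficients: c = (11/197, 98/197). The projection is proj_W(v) = U c.
Check: (v - proj_W(v)) · u_1 = 0  (should be 0).
Check: (v - proj_W(v)) · u_2 = 0  (should be 0).
Result: proj_W(v) = (-22/197, 218/197, 283/197, 294/197).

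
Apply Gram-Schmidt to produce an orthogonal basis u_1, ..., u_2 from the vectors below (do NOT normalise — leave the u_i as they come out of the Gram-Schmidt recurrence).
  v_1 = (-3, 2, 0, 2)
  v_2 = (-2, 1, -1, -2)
Orthogonal basis:
  u_1 = (-3, 2, 0, 2)
  u_2 = (-22/17, 9/17, -1, -42/17)

Apply the Gram-Schmidt recurrence
  u_1 = v_1
  u_i = v_i − Σ_{j<i} ((v_i · u_j) / (u_j · u_j)) · u_j.

Step by step this gives:
  u_1 = (-3, 2, 0, 2)
  u_2 = (-22/17, 9/17, -1, -42/17)

Orthogonality check:
  u_2 · u_1 = 0 (should be 0)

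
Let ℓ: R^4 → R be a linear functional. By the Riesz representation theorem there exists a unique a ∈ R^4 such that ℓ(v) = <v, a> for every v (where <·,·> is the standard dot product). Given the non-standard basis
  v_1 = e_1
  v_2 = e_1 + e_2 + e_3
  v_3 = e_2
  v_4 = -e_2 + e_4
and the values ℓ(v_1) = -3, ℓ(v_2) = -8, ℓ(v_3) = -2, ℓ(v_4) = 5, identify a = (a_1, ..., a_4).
a = (-3, -2, -3, 3)

Write a = (a_1, ..., a_4) in the standard basis. For each basis vector v_i, ℓ(v_i) = <v_i, a> is a linear equation in the a_j's. Collect the n equations into a matrix system V a = ℓ, where row i of V is v_i (expressed in the standard basis). Since V is invertible (lower-triangular with 1s on the diagonal, up to permutation), solve by back-substitution:
  V =
[[1, 0, 0, 0],
 [1, 1, 1, 0],
 [0, 1, 0, 0],
 [0, -1, 0, 1]]
  V a = (-3, -8, -2, 5)
Solving gives a = (-3, -2, -3, 3).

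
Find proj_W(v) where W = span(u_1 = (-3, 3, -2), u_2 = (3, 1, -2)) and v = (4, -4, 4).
proj_W(v) = (72/19, -88/19, 64/19)

Set up U = [u_1 | ... | u_2] ∈ R^(3×2). The projector onto W = col(U) is P = U (U^T U)^(-1) U^T.
Compute U^T U =
  [22, -2]
  [-2, 14],
and U^T v = (-32, 0).
Solve U^T U · c = U^T v for the coefficients: c = (-28/19, -4/19). The projection is proj_W(v) = U c.
Check: (v - proj_W(v)) · u_1 = 0  (should be 0).
Check: (v - proj_W(v)) · u_2 = 0  (should be 0).
Result: proj_W(v) = (72/19, -88/19, 64/19).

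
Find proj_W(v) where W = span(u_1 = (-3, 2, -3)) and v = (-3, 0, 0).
proj_W(v) = (-27/22, 9/11, -27/22)

Set up U = [u_1 | ... | u_1] ∈ R^(3×1). The projector onto W = col(U) is P = U (U^T U)^(-1) U^T.
Compute U^T U =
  [22],
and U^T v = (9).
Solve U^T U · c = U^T v for the coefficients: c = (9/22). The projection is proj_W(v) = U c.
Check: (v - proj_W(v)) · u_1 = 0  (should be 0).
Result: proj_W(v) = (-27/22, 9/11, -27/22).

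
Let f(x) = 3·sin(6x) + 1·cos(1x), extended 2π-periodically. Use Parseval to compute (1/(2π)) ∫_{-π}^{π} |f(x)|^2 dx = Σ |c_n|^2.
Σ |c_n|^2 = 5

Expand |f|^2 and use orthogonality of {sin(nx), cos(mx)} on [-π, π]:
  ∫_{-π}^{π} sin(nx)^2 dx = π, ∫ cos(mx)^2 dx = π, and cross terms integrate to 0.
So ∫_{-π}^{π} f(x)^2 dx = 3^2 · π + 1^2 · π = (9 + 1)π.
Divide by 2π: (9 + 1)/2 = 5.
By Parseval, this equals Σ |c_n|^2.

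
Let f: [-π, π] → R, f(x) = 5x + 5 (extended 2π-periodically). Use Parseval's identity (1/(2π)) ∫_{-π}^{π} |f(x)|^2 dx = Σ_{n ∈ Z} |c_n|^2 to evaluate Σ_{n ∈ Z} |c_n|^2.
Σ |c_n|^2 = 25π^2/3 + 25

Expand and integrate term by term over [-π, π]:
  ∫ (5x)^2 dx = 25·(2π^3/3); ∫ 2·5·(5)·x dx = 0 (odd integrand); ∫ 5^2 dx = 25·2π.
So (1/(2π)) ∫_{-π}^{π} (5x + 5)^2 dx = 25π^2/3 + 25 = 25π^2/3 + 25.
Parseval ⇒ Σ |c_n|^2 = 25π^2/3 + 25.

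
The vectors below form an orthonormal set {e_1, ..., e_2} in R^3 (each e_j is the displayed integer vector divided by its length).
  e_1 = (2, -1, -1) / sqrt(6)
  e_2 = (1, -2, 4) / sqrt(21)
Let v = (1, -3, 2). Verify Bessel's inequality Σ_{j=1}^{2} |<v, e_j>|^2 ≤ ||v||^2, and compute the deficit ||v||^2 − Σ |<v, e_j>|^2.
Σ |<v, e_j>|^2 = 171/14; ||v||^2 = 14; deficit = 25/14

Write each e_j = u_j / sqrt(<u_j, u_j>) where u_j is the displayed integer vector. Then <v, e_j> = <v, u_j> / sqrt(<u_j, u_j>), so |<v, e_j>|^2 = <v, u_j>^2 / <u_j, u_j>.
Coefficients: <v, e_1> = 3/sqrt(6), <v, e_2> = 15/sqrt(21).
Square and sum: Σ |<v, e_j>|^2 = 171/14.
Compute ||v||^2 = v·v = 14.
Deficit = 14 − 171/14 = 25/14 ≥ 0, confirming Bessel's inequality. (The deficit equals ||v − Σ <v,e_j> e_j||^2, the squared distance from v to span{e_j}.)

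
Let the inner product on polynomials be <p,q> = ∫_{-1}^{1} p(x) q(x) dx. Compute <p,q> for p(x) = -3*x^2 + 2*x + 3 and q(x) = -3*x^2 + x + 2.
<p,q> = 104/15

Expand the product: p(x)·q(x) = 9*x^4 - 9*x^3 - 13*x^2 + 7*x + 6.
∫_{-1}^{1} of each monomial x^k gives [2/(k+1) if k even, 0 if k odd]. Integrating term-by-term (or equivalently evaluating the antiderivative F(x) = 9*x^5/5 - 9*x^4/4 - 13*x^3/3 + 7*x^2/2 + 6*x at the endpoints):
  F(1) − F(−1) = 283/60 − (-133/60) = 104/15.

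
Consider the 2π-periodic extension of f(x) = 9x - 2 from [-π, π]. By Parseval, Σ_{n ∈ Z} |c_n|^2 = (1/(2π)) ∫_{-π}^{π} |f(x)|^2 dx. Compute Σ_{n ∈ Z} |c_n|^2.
Σ |c_n|^2 = 27π^2 + 4

Expand and integrate term by term over [-π, π]:
  ∫ (9x)^2 dx = 81·(2π^3/3); ∫ 2·9·(-2)·x dx = 0 (odd integrand); ∫ (-2)^2 dx = 4·2π.
So (1/(2π)) ∫_{-π}^{π} (9x - 2)^2 dx = 81π^2/3 + 4 = 27π^2 + 4.
Parseval ⇒ Σ |c_n|^2 = 27π^2 + 4.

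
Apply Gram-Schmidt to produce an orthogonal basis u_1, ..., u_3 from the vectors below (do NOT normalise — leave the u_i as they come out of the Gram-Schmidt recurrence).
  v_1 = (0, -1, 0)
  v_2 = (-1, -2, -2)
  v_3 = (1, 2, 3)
Orthogonal basis:
  u_1 = (0, -1, 0)
  u_2 = (-1, 0, -2)
  u_3 = (-2/5, 0, 1/5)

Apply the Gram-Schmidt recurrence
  u_1 = v_1
  u_i = v_i − Σ_{j<i} ((v_i · u_j) / (u_j · u_j)) · u_j.

Step by step this gives:
  u_1 = (0, -1, 0)
  u_2 = (-1, 0, -2)
  u_3 = (-2/5, 0, 1/5)

Orthogonality check:
  u_2 · u_1 = 0 (should be 0)
  u_3 · u_1 = 0 (should be 0)
  u_3 · u_2 = 0 (should be 0)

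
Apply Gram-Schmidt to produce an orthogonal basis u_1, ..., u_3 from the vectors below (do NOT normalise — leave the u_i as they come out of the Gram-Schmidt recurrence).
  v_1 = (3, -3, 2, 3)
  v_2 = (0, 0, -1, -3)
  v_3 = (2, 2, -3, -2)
Orthogonal basis:
  u_1 = (3, -3, 2, 3)
  u_2 = (33/31, -33/31, -9/31, -60/31)
  u_3 = (7/3, 5/3, -2, 2/3)

Apply the Gram-Schmidt recurrence
  u_1 = v_1
  u_i = v_i − Σ_{j<i} ((v_i · u_j) / (u_j · u_j)) · u_j.

Step by step this gives:
  u_1 = (3, -3, 2, 3)
  u_2 = (33/31, -33/31, -9/31, -60/31)
  u_3 = (7/3, 5/3, -2, 2/3)

Orthogonality check:
  u_2 · u_1 = 0 (should be 0)
  u_3 · u_1 = 0 (should be 0)
  u_3 · u_2 = 0 (should be 0)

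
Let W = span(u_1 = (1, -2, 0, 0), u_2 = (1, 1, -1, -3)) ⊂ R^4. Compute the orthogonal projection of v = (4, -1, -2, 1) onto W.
proj_W(v) = (90/59, -132/59, -16/59, -48/59)

Set up U = [u_1 | ... | u_2] ∈ R^(4×2). The projector onto W = col(U) is P = U (U^T U)^(-1) U^T.
Compute U^T U =
  [5, -1]
  [-1, 12],
and U^T v = (6, 2).
Solve U^T U · c = U^T v for the coefficients: c = (74/59, 16/59). The projection is proj_W(v) = U c.
Check: (v - proj_W(v)) · u_1 = 0  (should be 0).
Check: (v - proj_W(v)) · u_2 = 0  (should be 0).
Result: proj_W(v) = (90/59, -132/59, -16/59, -48/59).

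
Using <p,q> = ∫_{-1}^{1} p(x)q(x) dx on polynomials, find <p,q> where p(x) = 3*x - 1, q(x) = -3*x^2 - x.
<p,q> = 0

Expand the product: p(x)·q(x) = -9*x^3 + x.
∫_{-1}^{1} of each monomial x^k gives [2/(k+1) if k even, 0 if k odd]. Integrating term-by-term (or equivalently evaluating the antiderivative F(x) = -9*x^4/4 + x^2/2 at the endpoints):
  F(1) − F(−1) = -7/4 − (-7/4) = 0.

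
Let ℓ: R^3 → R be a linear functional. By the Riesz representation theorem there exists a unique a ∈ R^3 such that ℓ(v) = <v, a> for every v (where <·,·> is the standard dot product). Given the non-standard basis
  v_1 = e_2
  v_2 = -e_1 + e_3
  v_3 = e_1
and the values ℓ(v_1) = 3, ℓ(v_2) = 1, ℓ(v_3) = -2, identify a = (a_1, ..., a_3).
a = (-2, 3, -1)

Write a = (a_1, ..., a_3) in the standard basis. For each basis vector v_i, ℓ(v_i) = <v_i, a> is a linear equation in the a_j's. Collect the n equations into a matrix system V a = ℓ, where row i of V is v_i (expressed in the standard basis). Since V is invertible (lower-triangular with 1s on the diagonal, up to permutation), solve by back-substitution:
  V =
[[0, 1, 0],
 [-1, 0, 1],
 [1, 0, 0]]
  V a = (3, 1, -2)
Solving gives a = (-2, 3, -1).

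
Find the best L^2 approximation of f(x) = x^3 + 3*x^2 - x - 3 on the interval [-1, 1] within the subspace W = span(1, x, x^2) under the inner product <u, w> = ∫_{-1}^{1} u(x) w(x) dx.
g(x) = 3*x^2 - 2*x/5 - 3

The best approximation g ∈ W is the orthogonal projection of f onto W. Writing g = a_0 + a_1 x + a_2 x^2, the coefficients solve the normal equations G · a = b where
  G_{ij} = <φ_i, φ_j> and b_i = <f, φ_i>, with φ_0 = 1, φ_1 = x, φ_2 = x^2.
G =
  [2, 0, 2/3]
  [0, 2/3, 0]
  [2/3, 0, 2/5],
b = (-4, -4/15, -4/5).
Solving gives a_0 = -3, a_1 = -2/5, a_2 = 3, so
  g(x) = 3*x^2 - 2*x/5 - 3.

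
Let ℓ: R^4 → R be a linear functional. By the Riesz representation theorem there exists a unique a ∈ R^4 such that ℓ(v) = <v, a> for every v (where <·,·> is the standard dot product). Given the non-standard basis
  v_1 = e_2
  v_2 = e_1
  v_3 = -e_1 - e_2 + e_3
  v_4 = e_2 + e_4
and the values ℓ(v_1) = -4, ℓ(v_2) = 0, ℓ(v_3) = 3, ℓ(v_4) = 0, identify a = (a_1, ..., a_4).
a = (0, -4, -1, 4)

Write a = (a_1, ..., a_4) in the standard basis. For each basis vector v_i, ℓ(v_i) = <v_i, a> is a linear equation in the a_j's. Collect the n equations into a matrix system V a = ℓ, where row i of V is v_i (expressed in the standard basis). Since V is invertible (lower-triangular with 1s on the diagonal, up to permutation), solve by back-substitution:
  V =
[[0, 1, 0, 0],
 [1, 0, 0, 0],
 [-1, -1, 1, 0],
 [0, 1, 0, 1]]
  V a = (-4, 0, 3, 0)
Solving gives a = (0, -4, -1, 4).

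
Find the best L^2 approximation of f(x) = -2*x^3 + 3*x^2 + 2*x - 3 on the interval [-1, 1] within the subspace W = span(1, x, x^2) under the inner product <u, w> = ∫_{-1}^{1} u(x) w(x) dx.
g(x) = 3*x^2 + 4*x/5 - 3

The best approximation g ∈ W is the orthogonal projection of f onto W. Writing g = a_0 + a_1 x + a_2 x^2, the coefficients solve the normal equations G · a = b where
  G_{ij} = <φ_i, φ_j> and b_i = <f, φ_i>, with φ_0 = 1, φ_1 = x, φ_2 = x^2.
G =
  [2, 0, 2/3]
  [0, 2/3, 0]
  [2/3, 0, 2/5],
b = (-4, 8/15, -4/5).
Solving gives a_0 = -3, a_1 = 4/5, a_2 = 3, so
  g(x) = 3*x^2 + 4*x/5 - 3.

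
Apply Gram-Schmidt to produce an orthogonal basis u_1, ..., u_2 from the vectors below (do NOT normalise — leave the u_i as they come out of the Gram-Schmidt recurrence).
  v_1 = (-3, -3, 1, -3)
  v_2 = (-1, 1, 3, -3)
Orthogonal basis:
  u_1 = (-3, -3, 1, -3)
  u_2 = (2/7, 16/7, 18/7, -12/7)

Apply the Gram-Schmidt recurrence
  u_1 = v_1
  u_i = v_i − Σ_{j<i} ((v_i · u_j) / (u_j · u_j)) · u_j.

Step by step this gives:
  u_1 = (-3, -3, 1, -3)
  u_2 = (2/7, 16/7, 18/7, -12/7)

Orthogonality check:
  u_2 · u_1 = 0 (should be 0)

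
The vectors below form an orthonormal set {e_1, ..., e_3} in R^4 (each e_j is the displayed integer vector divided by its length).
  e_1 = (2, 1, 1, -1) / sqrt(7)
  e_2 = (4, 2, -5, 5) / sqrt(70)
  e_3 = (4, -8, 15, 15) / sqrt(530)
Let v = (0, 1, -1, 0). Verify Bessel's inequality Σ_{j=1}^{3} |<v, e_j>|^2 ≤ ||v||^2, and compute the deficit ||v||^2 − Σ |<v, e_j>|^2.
Σ |<v, e_j>|^2 = 90/53; ||v||^2 = 2; deficit = 16/53

Write each e_j = u_j / sqrt(<u_j, u_j>) where u_j is the displayed integer vector. Then <v, e_j> = <v, u_j> / sqrt(<u_j, u_j>), so |<v, e_j>|^2 = <v, u_j>^2 / <u_j, u_j>.
Coefficients: <v, e_1> = 0/sqrt(7), <v, e_2> = 7/sqrt(70), <v, e_3> = -23/sqrt(530).
Square and sum: Σ |<v, e_j>|^2 = 90/53.
Compute ||v||^2 = v·v = 2.
Deficit = 2 − 90/53 = 16/53 ≥ 0, confirming Bessel's inequality. (The deficit equals ||v − Σ <v,e_j> e_j||^2, the squared distance from v to span{e_j}.)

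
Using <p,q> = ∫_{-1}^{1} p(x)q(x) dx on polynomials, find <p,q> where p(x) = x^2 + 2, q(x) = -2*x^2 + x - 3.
<p,q> = -262/15

Expand the product: p(x)·q(x) = -2*x^4 + x^3 - 7*x^2 + 2*x - 6.
∫_{-1}^{1} of each monomial x^k gives [2/(k+1) if k even, 0 if k odd]. Integrating term-by-term (or equivalently evaluating the antiderivative F(x) = -2*x^5/5 + x^4/4 - 7*x^3/3 + x^2 - 6*x at the endpoints):
  F(1) − F(−1) = -449/60 − (599/60) = -262/15.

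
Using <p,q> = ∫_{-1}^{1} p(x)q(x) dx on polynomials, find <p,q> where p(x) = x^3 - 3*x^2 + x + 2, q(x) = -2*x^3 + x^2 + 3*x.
<p,q> = 206/105

Expand the product: p(x)·q(x) = -2*x^6 + 7*x^5 - 2*x^4 - 12*x^3 + 5*x^2 + 6*x.
∫_{-1}^{1} of each monomial x^k gives [2/(k+1) if k even, 0 if k odd]. Integrating term-by-term (or equivalently evaluating the antiderivative F(x) = -2*x^7/7 + 7*x^6/6 - 2*x^5/5 - 3*x^4 + 5*x^3/3 + 3*x^2 at the endpoints):
  F(1) − F(−1) = 451/210 − (13/70) = 206/105.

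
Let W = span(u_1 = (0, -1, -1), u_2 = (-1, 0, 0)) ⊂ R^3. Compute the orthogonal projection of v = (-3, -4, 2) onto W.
proj_W(v) = (-3, -1, -1)

Set up U = [u_1 | ... | u_2] ∈ R^(3×2). The projector onto W = col(U) is P = U (U^T U)^(-1) U^T.
Compute U^T U =
  [2, 0]
  [0, 1],
and U^T v = (2, 3).
Solve U^T U · c = U^T v for the coefficients: c = (1, 3). The projection is proj_W(v) = U c.
Check: (v - proj_W(v)) · u_1 = 0  (should be 0).
Check: (v - proj_W(v)) · u_2 = 0  (should be 0).
Result: proj_W(v) = (-3, -1, -1).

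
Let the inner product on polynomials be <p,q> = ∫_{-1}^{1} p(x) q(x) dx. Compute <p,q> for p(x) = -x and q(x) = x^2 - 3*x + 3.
<p,q> = 2

Expand the product: p(x)·q(x) = -x^3 + 3*x^2 - 3*x.
∫_{-1}^{1} of each monomial x^k gives [2/(k+1) if k even, 0 if k odd]. Integrating term-by-term (or equivalently evaluating the antiderivative F(x) = -x^4/4 + x^3 - 3*x^2/2 at the endpoints):
  F(1) − F(−1) = -3/4 − (-11/4) = 2.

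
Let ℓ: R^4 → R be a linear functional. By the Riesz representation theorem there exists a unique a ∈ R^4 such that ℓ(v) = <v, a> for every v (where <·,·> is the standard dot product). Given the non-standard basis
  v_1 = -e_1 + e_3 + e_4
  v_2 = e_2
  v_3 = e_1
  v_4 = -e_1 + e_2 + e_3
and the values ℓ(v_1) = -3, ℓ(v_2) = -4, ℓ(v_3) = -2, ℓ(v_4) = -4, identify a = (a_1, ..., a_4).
a = (-2, -4, -2, -3)

Write a = (a_1, ..., a_4) in the standard basis. For each basis vector v_i, ℓ(v_i) = <v_i, a> is a linear equation in the a_j's. Collect the n equations into a matrix system V a = ℓ, where row i of V is v_i (expressed in the standard basis). Since V is invertible (lower-triangular with 1s on the diagonal, up to permutation), solve by back-substitution:
  V =
[[-1, 0, 1, 1],
 [0, 1, 0, 0],
 [1, 0, 0, 0],
 [-1, 1, 1, 0]]
  V a = (-3, -4, -2, -4)
Solving gives a = (-2, -4, -2, -3).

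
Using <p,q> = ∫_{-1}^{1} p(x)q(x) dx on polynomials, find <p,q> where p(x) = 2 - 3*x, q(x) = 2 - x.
<p,q> = 10

Expand the product: p(x)·q(x) = 3*x^2 - 8*x + 4.
∫_{-1}^{1} of each monomial x^k gives [2/(k+1) if k even, 0 if k odd]. Integrating term-by-term (or equivalently evaluating the antiderivative F(x) = x^3 - 4*x^2 + 4*x at the endpoints):
  F(1) − F(−1) = 1 − (-9) = 10.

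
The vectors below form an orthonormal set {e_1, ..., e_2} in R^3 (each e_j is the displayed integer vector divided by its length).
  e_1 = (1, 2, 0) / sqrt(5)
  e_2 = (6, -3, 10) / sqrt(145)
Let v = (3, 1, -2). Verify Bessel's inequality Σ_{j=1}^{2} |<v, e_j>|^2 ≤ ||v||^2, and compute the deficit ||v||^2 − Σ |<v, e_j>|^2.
Σ |<v, e_j>|^2 = 150/29; ||v||^2 = 14; deficit = 256/29

Write each e_j = u_j / sqrt(<u_j, u_j>) where u_j is the displayed integer vector. Then <v, e_j> = <v, u_j> / sqrt(<u_j, u_j>), so |<v, e_j>|^2 = <v, u_j>^2 / <u_j, u_j>.
Coefficients: <v, e_1> = 5/sqrt(5), <v, e_2> = -5/sqrt(145).
Square and sum: Σ |<v, e_j>|^2 = 150/29.
Compute ||v||^2 = v·v = 14.
Deficit = 14 − 150/29 = 256/29 ≥ 0, confirming Bessel's inequality. (The deficit equals ||v − Σ <v,e_j> e_j||^2, the squared distance from v to span{e_j}.)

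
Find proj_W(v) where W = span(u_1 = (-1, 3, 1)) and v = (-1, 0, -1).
proj_W(v) = (0, 0, 0)

Set up U = [u_1 | ... | u_1] ∈ R^(3×1). The projector onto W = col(U) is P = U (U^T U)^(-1) U^T.
Compute U^T U =
  [11],
and U^T v = (0).
Solve U^T U · c = U^T v for the coefficients: c = (0). The projection is proj_W(v) = U c.
Check: (v - proj_W(v)) · u_1 = 0  (should be 0).
Result: proj_W(v) = (0, 0, 0).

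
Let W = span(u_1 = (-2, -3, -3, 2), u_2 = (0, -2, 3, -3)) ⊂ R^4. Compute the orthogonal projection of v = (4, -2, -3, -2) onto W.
proj_W(v) = (-150/491, -331/491, -66/491, -9/491)

Set up U = [u_1 | ... | u_2] ∈ R^(4×2). The projector onto W = col(U) is P = U (U^T U)^(-1) U^T.
Compute U^T U =
  [26, -9]
  [-9, 22],
and U^T v = (3, 1).
Solve U^T U · c = U^T v for the coefficients: c = (75/491, 53/491). The projection is proj_W(v) = U c.
Check: (v - proj_W(v)) · u_1 = 0  (should be 0).
Check: (v - proj_W(v)) · u_2 = 0  (should be 0).
Result: proj_W(v) = (-150/491, -331/491, -66/491, -9/491).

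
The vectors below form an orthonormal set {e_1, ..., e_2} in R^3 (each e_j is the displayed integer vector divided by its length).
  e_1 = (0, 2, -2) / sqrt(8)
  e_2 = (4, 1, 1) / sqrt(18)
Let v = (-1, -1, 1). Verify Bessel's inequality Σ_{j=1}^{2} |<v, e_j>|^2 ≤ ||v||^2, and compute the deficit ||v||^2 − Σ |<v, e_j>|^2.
Σ |<v, e_j>|^2 = 26/9; ||v||^2 = 3; deficit = 1/9

Write each e_j = u_j / sqrt(<u_j, u_j>) where u_j is the displayed integer vector. Then <v, e_j> = <v, u_j> / sqrt(<u_j, u_j>), so |<v, e_j>|^2 = <v, u_j>^2 / <u_j, u_j>.
Coefficients: <v, e_1> = -4/sqrt(8), <v, e_2> = -4/sqrt(18).
Square and sum: Σ |<v, e_j>|^2 = 26/9.
Compute ||v||^2 = v·v = 3.
Deficit = 3 − 26/9 = 1/9 ≥ 0, confirming Bessel's inequality. (The deficit equals ||v − Σ <v,e_j> e_j||^2, the squared distance from v to span{e_j}.)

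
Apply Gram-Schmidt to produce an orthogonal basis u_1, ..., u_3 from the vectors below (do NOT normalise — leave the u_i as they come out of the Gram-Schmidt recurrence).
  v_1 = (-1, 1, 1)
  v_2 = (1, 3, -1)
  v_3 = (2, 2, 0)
Orthogonal basis:
  u_1 = (-1, 1, 1)
  u_2 = (4/3, 8/3, -4/3)
  u_3 = (1, 0, 1)

Apply the Gram-Schmidt recurrence
  u_1 = v_1
  u_i = v_i − Σ_{j<i} ((v_i · u_j) / (u_j · u_j)) · u_j.

Step by step this gives:
  u_1 = (-1, 1, 1)
  u_2 = (4/3, 8/3, -4/3)
  u_3 = (1, 0, 1)

Orthogonality check:
  u_2 · u_1 = 0 (should be 0)
  u_3 · u_1 = 0 (should be 0)
  u_3 · u_2 = 0 (should be 0)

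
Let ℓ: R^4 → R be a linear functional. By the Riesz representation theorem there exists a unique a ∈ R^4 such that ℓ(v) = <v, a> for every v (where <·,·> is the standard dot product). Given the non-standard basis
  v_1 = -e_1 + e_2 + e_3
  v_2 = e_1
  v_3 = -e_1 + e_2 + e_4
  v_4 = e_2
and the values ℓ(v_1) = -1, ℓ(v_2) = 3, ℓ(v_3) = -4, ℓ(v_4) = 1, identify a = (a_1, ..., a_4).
a = (3, 1, 1, -2)

Write a = (a_1, ..., a_4) in the standard basis. For each basis vector v_i, ℓ(v_i) = <v_i, a> is a linear equation in the a_j's. Collect the n equations into a matrix system V a = ℓ, where row i of V is v_i (expressed in the standard basis). Since V is invertible (lower-triangular with 1s on the diagonal, up to permutation), solve by back-substitution:
  V =
[[-1, 1, 1, 0],
 [1, 0, 0, 0],
 [-1, 1, 0, 1],
 [0, 1, 0, 0]]
  V a = (-1, 3, -4, 1)
Solving gives a = (3, 1, 1, -2).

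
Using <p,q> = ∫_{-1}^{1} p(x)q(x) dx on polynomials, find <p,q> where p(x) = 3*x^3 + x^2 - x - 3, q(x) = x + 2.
<p,q> = -152/15

Expand the product: p(x)·q(x) = 3*x^4 + 7*x^3 + x^2 - 5*x - 6.
∫_{-1}^{1} of each monomial x^k gives [2/(k+1) if k even, 0 if k odd]. Integrating term-by-term (or equivalently evaluating the antiderivative F(x) = 3*x^5/5 + 7*x^4/4 + x^3/3 - 5*x^2/2 - 6*x at the endpoints):
  F(1) − F(−1) = -349/60 − (259/60) = -152/15.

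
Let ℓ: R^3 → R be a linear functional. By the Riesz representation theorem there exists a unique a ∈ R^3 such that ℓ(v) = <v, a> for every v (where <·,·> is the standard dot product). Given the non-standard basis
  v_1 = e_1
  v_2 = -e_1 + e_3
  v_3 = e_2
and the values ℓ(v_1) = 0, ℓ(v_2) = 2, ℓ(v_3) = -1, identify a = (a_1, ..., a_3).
a = (0, -1, 2)

Write a = (a_1, ..., a_3) in the standard basis. For each basis vector v_i, ℓ(v_i) = <v_i, a> is a linear equation in the a_j's. Collect the n equations into a matrix system V a = ℓ, where row i of V is v_i (expressed in the standard basis). Since V is invertible (lower-triangular with 1s on the diagonal, up to permutation), solve by back-substitution:
  V =
[[1, 0, 0],
 [-1, 0, 1],
 [0, 1, 0]]
  V a = (0, 2, -1)
Solving gives a = (0, -1, 2).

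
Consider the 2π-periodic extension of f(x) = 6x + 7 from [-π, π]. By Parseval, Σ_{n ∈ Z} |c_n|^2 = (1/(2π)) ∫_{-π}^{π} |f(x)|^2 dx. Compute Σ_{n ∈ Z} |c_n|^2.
Σ |c_n|^2 = 12π^2 + 49

Expand and integrate term by term over [-π, π]:
  ∫ (6x)^2 dx = 36·(2π^3/3); ∫ 2·6·(7)·x dx = 0 (odd integrand); ∫ 7^2 dx = 49·2π.
So (1/(2π)) ∫_{-π}^{π} (6x + 7)^2 dx = 36π^2/3 + 49 = 12π^2 + 49.
Parseval ⇒ Σ |c_n|^2 = 12π^2 + 49.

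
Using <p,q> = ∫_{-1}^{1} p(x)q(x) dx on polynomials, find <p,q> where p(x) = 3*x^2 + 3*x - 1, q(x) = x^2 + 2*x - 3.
<p,q> = 68/15

Expand the product: p(x)·q(x) = 3*x^4 + 9*x^3 - 4*x^2 - 11*x + 3.
∫_{-1}^{1} of each monomial x^k gives [2/(k+1) if k even, 0 if k odd]. Integrating term-by-term (or equivalently evaluating the antiderivative F(x) = 3*x^5/5 + 9*x^4/4 - 4*x^3/3 - 11*x^2/2 + 3*x at the endpoints):
  F(1) − F(−1) = -59/60 − (-331/60) = 68/15.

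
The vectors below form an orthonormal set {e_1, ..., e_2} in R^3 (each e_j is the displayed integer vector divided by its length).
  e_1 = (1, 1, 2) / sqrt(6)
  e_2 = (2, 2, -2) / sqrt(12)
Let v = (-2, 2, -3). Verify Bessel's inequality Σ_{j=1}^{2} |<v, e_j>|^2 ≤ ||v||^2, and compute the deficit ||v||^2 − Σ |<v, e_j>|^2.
Σ |<v, e_j>|^2 = 9; ||v||^2 = 17; deficit = 8

Write each e_j = u_j / sqrt(<u_j, u_j>) where u_j is the displayed integer vector. Then <v, e_j> = <v, u_j> / sqrt(<u_j, u_j>), so |<v, e_j>|^2 = <v, u_j>^2 / <u_j, u_j>.
Coefficients: <v, e_1> = -6/sqrt(6), <v, e_2> = 6/sqrt(12).
Square and sum: Σ |<v, e_j>|^2 = 9.
Compute ||v||^2 = v·v = 17.
Deficit = 17 − 9 = 8 ≥ 0, confirming Bessel's inequality. (The deficit equals ||v − Σ <v,e_j> e_j||^2, the squared distance from v to span{e_j}.)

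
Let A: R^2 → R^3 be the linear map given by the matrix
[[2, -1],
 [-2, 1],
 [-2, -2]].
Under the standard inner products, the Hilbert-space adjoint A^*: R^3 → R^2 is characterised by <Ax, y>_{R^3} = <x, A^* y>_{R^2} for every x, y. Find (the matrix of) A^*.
A^* = A^T =
[[2, -2, -2],
 [-1, 1, -2]]

For real matrices with standard dot products, the defining identity <Ax, y> = <x, A^* y> gives (Ax)^T y = x^T (A^*) y, i.e. x^T A^T y = x^T (A^*) y. Since this holds for all x, y, we must have A^* = A^T. Therefore
A^* =
[[2, -2, -2],
 [-1, 1, -2]].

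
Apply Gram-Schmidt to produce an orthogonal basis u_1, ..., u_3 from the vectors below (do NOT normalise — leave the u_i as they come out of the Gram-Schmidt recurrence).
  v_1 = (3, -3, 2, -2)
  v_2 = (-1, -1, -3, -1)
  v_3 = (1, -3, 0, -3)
Orthogonal basis:
  u_1 = (3, -3, 2, -2)
  u_2 = (-7/13, -19/13, -35/13, -17/13)
  u_3 = (-105/148, 11/148, 67/148, -107/148)

Apply the Gram-Schmidt recurrence
  u_1 = v_1
  u_i = v_i − Σ_{j<i} ((v_i · u_j) / (u_j · u_j)) · u_j.

Step by step this gives:
  u_1 = (3, -3, 2, -2)
  u_2 = (-7/13, -19/13, -35/13, -17/13)
  u_3 = (-105/148, 11/148, 67/148, -107/148)

Orthogonality check:
  u_2 · u_1 = 0 (should be 0)
  u_3 · u_1 = 0 (should be 0)
  u_3 · u_2 = 0 (should be 0)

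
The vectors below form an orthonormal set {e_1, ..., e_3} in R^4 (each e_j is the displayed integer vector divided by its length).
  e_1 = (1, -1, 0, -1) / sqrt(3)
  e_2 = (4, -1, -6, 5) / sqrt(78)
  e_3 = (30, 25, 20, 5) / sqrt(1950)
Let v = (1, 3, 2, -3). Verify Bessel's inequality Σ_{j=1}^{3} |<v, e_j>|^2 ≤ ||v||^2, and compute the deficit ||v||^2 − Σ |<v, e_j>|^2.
Σ |<v, e_j>|^2 = 53/3; ||v||^2 = 23; deficit = 16/3

Write each e_j = u_j / sqrt(<u_j, u_j>) where u_j is the displayed integer vector. Then <v, e_j> = <v, u_j> / sqrt(<u_j, u_j>), so |<v, e_j>|^2 = <v, u_j>^2 / <u_j, u_j>.
Coefficients: <v, e_1> = 1/sqrt(3), <v, e_2> = -26/sqrt(78), <v, e_3> = 130/sqrt(1950).
Square and sum: Σ |<v, e_j>|^2 = 53/3.
Compute ||v||^2 = v·v = 23.
Deficit = 23 − 53/3 = 16/3 ≥ 0, confirming Bessel's inequality. (The deficit equals ||v − Σ <v,e_j> e_j||^2, the squared distance from v to span{e_j}.)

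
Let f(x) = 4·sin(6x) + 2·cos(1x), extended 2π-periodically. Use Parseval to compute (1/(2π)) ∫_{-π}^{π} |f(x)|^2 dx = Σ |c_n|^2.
Σ |c_n|^2 = 10

Expand |f|^2 and use orthogonality of {sin(nx), cos(mx)} on [-π, π]:
  ∫_{-π}^{π} sin(nx)^2 dx = π, ∫ cos(mx)^2 dx = π, and cross terms integrate to 0.
So ∫_{-π}^{π} f(x)^2 dx = 4^2 · π + 2^2 · π = (16 + 4)π.
Divide by 2π: (16 + 4)/2 = 10.
By Parseval, this equals Σ |c_n|^2.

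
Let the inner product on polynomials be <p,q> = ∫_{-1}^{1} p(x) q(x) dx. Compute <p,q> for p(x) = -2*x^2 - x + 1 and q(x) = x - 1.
<p,q> = -4/3

Expand the product: p(x)·q(x) = -2*x^3 + x^2 + 2*x - 1.
∫_{-1}^{1} of each monomial x^k gives [2/(k+1) if k even, 0 if k odd]. Integrating term-by-term (or equivalently evaluating the antiderivative F(x) = -x^4/2 + x^3/3 + x^2 - x at the endpoints):
  F(1) − F(−1) = -1/6 − (7/6) = -4/3.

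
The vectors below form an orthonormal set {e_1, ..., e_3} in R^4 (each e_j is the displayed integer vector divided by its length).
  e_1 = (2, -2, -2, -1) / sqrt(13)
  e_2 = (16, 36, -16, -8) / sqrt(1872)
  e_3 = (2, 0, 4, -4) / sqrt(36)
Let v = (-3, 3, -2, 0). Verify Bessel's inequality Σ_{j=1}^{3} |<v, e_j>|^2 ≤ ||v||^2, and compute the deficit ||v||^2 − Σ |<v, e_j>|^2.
Σ |<v, e_j>|^2 = 134/9; ||v||^2 = 22; deficit = 64/9

Write each e_j = u_j / sqrt(<u_j, u_j>) where u_j is the displayed integer vector. Then <v, e_j> = <v, u_j> / sqrt(<u_j, u_j>), so |<v, e_j>|^2 = <v, u_j>^2 / <u_j, u_j>.
Coefficients: <v, e_1> = -8/sqrt(13), <v, e_2> = 92/sqrt(1872), <v, e_3> = -14/sqrt(36).
Square and sum: Σ |<v, e_j>|^2 = 134/9.
Compute ||v||^2 = v·v = 22.
Deficit = 22 − 134/9 = 64/9 ≥ 0, confirming Bessel's inequality. (The deficit equals ||v − Σ <v,e_j> e_j||^2, the squared distance from v to span{e_j}.)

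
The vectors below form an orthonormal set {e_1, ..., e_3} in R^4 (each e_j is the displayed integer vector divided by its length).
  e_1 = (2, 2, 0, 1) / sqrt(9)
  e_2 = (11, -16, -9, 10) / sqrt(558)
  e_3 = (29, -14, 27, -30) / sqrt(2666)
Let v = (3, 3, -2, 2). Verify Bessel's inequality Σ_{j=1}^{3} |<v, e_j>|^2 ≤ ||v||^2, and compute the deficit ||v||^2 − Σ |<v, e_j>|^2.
Σ |<v, e_j>|^2 = 1054/43; ||v||^2 = 26; deficit = 64/43

Write each e_j = u_j / sqrt(<u_j, u_j>) where u_j is the displayed integer vector. Then <v, e_j> = <v, u_j> / sqrt(<u_j, u_j>), so |<v, e_j>|^2 = <v, u_j>^2 / <u_j, u_j>.
Coefficients: <v, e_1> = 14/sqrt(9), <v, e_2> = 23/sqrt(558), <v, e_3> = -69/sqrt(2666).
Square and sum: Σ |<v, e_j>|^2 = 1054/43.
Compute ||v||^2 = v·v = 26.
Deficit = 26 − 1054/43 = 64/43 ≥ 0, confirming Bessel's inequality. (The deficit equals ||v − Σ <v,e_j> e_j||^2, the squared distance from v to span{e_j}.)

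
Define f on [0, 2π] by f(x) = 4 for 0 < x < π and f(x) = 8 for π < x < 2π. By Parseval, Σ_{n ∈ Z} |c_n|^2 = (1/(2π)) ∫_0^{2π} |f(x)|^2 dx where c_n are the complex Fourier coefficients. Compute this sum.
Σ |c_n|^2 = 40

Parseval equates the L^2 energy of f (normalised by 1/(2π)) with the ℓ^2 sum of its Fourier coefficients: (1/(2π)) ∫_0^{2π} |f|^2 = Σ |c_n|^2.
Compute the left side: (1/(2π)) [∫_0^π 4^2 dx + ∫_π^{2π} 8^2 dx] = (1/(2π)) · (16π + 64π) = (16 + 64)/2 = 40.
So Σ_{n ∈ Z} |c_n|^2 = 40.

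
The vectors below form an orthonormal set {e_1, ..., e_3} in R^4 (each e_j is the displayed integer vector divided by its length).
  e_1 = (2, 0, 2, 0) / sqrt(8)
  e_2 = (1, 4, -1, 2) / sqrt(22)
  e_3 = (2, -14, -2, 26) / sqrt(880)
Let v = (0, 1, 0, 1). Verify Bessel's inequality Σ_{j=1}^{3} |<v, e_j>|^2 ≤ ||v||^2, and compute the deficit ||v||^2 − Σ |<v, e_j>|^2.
Σ |<v, e_j>|^2 = 9/5; ||v||^2 = 2; deficit = 1/5

Write each e_j = u_j / sqrt(<u_j, u_j>) where u_j is the displayed integer vector. Then <v, e_j> = <v, u_j> / sqrt(<u_j, u_j>), so |<v, e_j>|^2 = <v, u_j>^2 / <u_j, u_j>.
Coefficients: <v, e_1> = 0/sqrt(8), <v, e_2> = 6/sqrt(22), <v, e_3> = 12/sqrt(880).
Square and sum: Σ |<v, e_j>|^2 = 9/5.
Compute ||v||^2 = v·v = 2.
Deficit = 2 − 9/5 = 1/5 ≥ 0, confirming Bessel's inequality. (The deficit equals ||v − Σ <v,e_j> e_j||^2, the squared distance from v to span{e_j}.)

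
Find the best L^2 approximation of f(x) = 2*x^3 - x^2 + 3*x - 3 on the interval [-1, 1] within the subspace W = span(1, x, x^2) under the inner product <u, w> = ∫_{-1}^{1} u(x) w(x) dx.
g(x) = -x^2 + 21*x/5 - 3

The best approximation g ∈ W is the orthogonal projection of f onto W. Writing g = a_0 + a_1 x + a_2 x^2, the coefficients solve the normal equations G · a = b where
  G_{ij} = <φ_i, φ_j> and b_i = <f, φ_i>, with φ_0 = 1, φ_1 = x, φ_2 = x^2.
G =
  [2, 0, 2/3]
  [0, 2/3, 0]
  [2/3, 0, 2/5],
b = (-20/3, 14/5, -12/5).
Solving gives a_0 = -3, a_1 = 21/5, a_2 = -1, so
  g(x) = -x^2 + 21*x/5 - 3.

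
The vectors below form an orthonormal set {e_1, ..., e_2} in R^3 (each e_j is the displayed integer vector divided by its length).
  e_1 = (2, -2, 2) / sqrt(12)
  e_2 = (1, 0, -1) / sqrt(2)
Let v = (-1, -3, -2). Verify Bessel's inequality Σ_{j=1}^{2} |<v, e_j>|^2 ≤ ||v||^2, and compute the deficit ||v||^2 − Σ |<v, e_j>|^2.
Σ |<v, e_j>|^2 = 1/2; ||v||^2 = 14; deficit = 27/2

Write each e_j = u_j / sqrt(<u_j, u_j>) where u_j is the displayed integer vector. Then <v, e_j> = <v, u_j> / sqrt(<u_j, u_j>), so |<v, e_j>|^2 = <v, u_j>^2 / <u_j, u_j>.
Coefficients: <v, e_1> = 0/sqrt(12), <v, e_2> = 1/sqrt(2).
Square and sum: Σ |<v, e_j>|^2 = 1/2.
Compute ||v||^2 = v·v = 14.
Deficit = 14 − 1/2 = 27/2 ≥ 0, confirming Bessel's inequality. (The deficit equals ||v − Σ <v,e_j> e_j||^2, the squared distance from v to span{e_j}.)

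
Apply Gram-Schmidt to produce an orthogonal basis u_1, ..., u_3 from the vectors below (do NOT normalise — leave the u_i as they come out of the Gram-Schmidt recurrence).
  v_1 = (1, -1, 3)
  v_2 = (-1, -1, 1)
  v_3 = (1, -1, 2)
Orthogonal basis:
  u_1 = (1, -1, 3)
  u_2 = (-14/11, -8/11, 2/11)
  u_3 = (1/6, -1/3, -1/6)

Apply the Gram-Schmidt recurrence
  u_1 = v_1
  u_i = v_i − Σ_{j<i} ((v_i · u_j) / (u_j · u_j)) · u_j.

Step by step this gives:
  u_1 = (1, -1, 3)
  u_2 = (-14/11, -8/11, 2/11)
  u_3 = (1/6, -1/3, -1/6)

Orthogonality check:
  u_2 · u_1 = 0 (should be 0)
  u_3 · u_1 = 0 (should be 0)
  u_3 · u_2 = 0 (should be 0)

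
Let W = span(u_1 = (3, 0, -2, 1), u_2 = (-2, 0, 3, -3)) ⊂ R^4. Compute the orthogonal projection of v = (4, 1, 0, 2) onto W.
proj_W(v) = (266/83, 0, -154/83, 56/83)

Set up U = [u_1 | ... | u_2] ∈ R^(4×2). The projector onto W = col(U) is P = U (U^T U)^(-1) U^T.
Compute U^T U =
  [14, -15]
  [-15, 22],
and U^T v = (14, -14).
Solve U^T U · c = U^T v for the coefficients: c = (98/83, 14/83). The projection is proj_W(v) = U c.
Check: (v - proj_W(v)) · u_1 = 0  (should be 0).
Check: (v - proj_W(v)) · u_2 = 0  (should be 0).
Result: proj_W(v) = (266/83, 0, -154/83, 56/83).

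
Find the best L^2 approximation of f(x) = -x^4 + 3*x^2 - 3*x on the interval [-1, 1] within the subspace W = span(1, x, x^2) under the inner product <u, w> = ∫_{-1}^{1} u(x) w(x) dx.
g(x) = 15*x^2/7 - 3*x + 3/35

The best approximation g ∈ W is the orthogonal projection of f onto W. Writing g = a_0 + a_1 x + a_2 x^2, the coefficients solve the normal equations G · a = b where
  G_{ij} = <φ_i, φ_j> and b_i = <f, φ_i>, with φ_0 = 1, φ_1 = x, φ_2 = x^2.
G =
  [2, 0, 2/3]
  [0, 2/3, 0]
  [2/3, 0, 2/5],
b = (8/5, -2, 32/35).
Solving gives a_0 = 3/35, a_1 = -3, a_2 = 15/7, so
  g(x) = 15*x^2/7 - 3*x + 3/35.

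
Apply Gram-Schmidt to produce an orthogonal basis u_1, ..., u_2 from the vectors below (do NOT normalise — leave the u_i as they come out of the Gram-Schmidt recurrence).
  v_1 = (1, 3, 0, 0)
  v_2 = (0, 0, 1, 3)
Orthogonal basis:
  u_1 = (1, 3, 0, 0)
  u_2 = (0, 0, 1, 3)

Apply the Gram-Schmidt recurrence
  u_1 = v_1
  u_i = v_i − Σ_{j<i} ((v_i · u_j) / (u_j · u_j)) · u_j.

Step by step this gives:
  u_1 = (1, 3, 0, 0)
  u_2 = (0, 0, 1, 3)

Orthogonality check:
  u_2 · u_1 = 0 (should be 0)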